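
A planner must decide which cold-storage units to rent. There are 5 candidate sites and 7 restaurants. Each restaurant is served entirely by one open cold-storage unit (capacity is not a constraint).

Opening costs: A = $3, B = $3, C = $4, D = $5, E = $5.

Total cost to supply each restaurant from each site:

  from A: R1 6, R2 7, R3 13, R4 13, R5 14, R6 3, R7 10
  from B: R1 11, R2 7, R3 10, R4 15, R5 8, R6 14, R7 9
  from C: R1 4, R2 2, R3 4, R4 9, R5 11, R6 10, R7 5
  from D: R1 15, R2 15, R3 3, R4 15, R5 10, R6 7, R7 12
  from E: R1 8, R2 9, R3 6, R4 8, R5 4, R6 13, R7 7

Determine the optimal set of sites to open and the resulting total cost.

Open A, C and E; minimum total cost 42.

For any fixed open set, each restaurant goes to its cheapest open site; total = fixed + service.
{A, C, E}: R1→C 4, R2→C 2, R3→C 4, R4→E 8, R5→E 4, R6→A 3, R7→C 5. Service 30; fixed 12; total 42.
{A, B, C}: service 35 + fixed 10 = 45
{A, B, C, E}: service 30 + fixed 15 = 45
{A, B, C, D, E}: service 29 + fixed 20 = 49
No other subset beats 42.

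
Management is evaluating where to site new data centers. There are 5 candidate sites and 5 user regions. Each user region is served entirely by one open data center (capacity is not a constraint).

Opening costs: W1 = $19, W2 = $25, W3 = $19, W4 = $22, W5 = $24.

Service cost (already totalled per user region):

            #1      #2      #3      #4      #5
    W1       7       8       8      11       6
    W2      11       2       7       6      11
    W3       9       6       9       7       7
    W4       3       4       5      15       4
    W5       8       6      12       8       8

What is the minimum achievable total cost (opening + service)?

For any fixed open set, each user region goes to its cheapest open site; total = fixed + service.
{W4}: #1→W4 3, #2→W4 4, #3→W4 5, #4→W4 15, #5→W4 4. Service 31; fixed 22; total 53.
{W3}: service 38 + fixed 19 = 57
{W1}: #1→W1 7, #2→W1 8, #3→W1 8, #4→W1 11, #5→W1 6. Service 40; fixed 19; total 59.
{W1, W2, W3, W4, W5}: service 20 + fixed 109 = 129
No other subset beats 53.

Minimum total cost: 53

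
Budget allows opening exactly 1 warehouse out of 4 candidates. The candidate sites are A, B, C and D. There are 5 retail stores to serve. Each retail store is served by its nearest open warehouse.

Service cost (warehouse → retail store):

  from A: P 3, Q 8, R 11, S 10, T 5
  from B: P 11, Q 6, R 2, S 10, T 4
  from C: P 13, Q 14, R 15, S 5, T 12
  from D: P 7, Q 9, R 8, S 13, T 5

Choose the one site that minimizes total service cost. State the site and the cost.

Choose B only; total service cost 33.

With exactly 1 open, each retail store uses its cheapest among the chosen.
{B}: P→B 11, Q→B 6, R→B 2, S→B 10, T→B 4. Service cost 33.
{A}: service cost 37
{D}: service cost 42
Among all 4 size-1 choices, {B} is lowest.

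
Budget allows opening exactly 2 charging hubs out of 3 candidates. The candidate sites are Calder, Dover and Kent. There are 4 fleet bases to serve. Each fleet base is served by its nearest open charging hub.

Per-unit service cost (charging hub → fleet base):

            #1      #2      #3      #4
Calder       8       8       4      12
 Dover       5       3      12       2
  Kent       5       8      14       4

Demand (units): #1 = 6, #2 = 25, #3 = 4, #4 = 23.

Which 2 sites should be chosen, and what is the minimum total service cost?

Choose Calder and Dover; total service cost 167.

With exactly 2 open, each fleet base uses its cheapest among the chosen.
{Calder, Dover}: #1→Dover 5·6=30, #2→Dover 3·25=75, #3→Calder 4·4=16, #4→Dover 2·23=46. Service cost 167.
{Dover, Kent}: service cost 199
{Calder, Kent}: service cost 338
Among all 3 size-2 choices, {Calder, Dover} is lowest.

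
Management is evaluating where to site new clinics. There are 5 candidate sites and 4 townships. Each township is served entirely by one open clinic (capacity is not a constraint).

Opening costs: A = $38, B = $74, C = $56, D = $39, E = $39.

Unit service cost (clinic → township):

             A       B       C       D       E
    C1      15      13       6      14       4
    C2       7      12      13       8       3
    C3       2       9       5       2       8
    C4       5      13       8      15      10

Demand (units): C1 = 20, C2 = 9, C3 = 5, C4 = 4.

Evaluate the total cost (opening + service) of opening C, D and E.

Each township is assigned to its cheapest site among the open ones.
{C, D, E}: C1→E 4·20=80, C2→E 3·9=27, C3→D 2·5=10, C4→C 8·4=32. Service 149; fixed 134; total 283.

Total cost: 283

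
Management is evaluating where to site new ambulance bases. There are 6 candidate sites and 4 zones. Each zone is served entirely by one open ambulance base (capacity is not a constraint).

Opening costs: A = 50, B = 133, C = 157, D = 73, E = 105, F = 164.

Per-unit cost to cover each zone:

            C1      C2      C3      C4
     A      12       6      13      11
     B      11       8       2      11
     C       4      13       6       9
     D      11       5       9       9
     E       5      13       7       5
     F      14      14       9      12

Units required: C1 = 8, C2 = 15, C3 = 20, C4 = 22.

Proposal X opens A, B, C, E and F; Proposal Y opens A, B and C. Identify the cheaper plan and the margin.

Proposal Y is cheaper by 181.

Proposal X: {A, B, C, E, F}: C1→C 4·8=32, C2→A 6·15=90, C3→B 2·20=40, C4→E 5·22=110. Service 272; fixed 609; total 881.
Proposal Y: {A, B, C}: C1→C 4·8=32, C2→A 6·15=90, C3→B 2·20=40, C4→C 9·22=198. Service 360; fixed 340; total 700.
Difference: |881 − 700| = 181.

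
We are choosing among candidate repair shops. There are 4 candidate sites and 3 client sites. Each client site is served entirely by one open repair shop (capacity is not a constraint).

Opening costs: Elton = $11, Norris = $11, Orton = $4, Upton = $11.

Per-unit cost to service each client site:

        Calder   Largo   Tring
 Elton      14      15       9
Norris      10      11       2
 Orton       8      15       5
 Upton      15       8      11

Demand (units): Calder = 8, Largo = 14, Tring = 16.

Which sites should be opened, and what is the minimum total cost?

Open Norris, Orton and Upton; minimum total cost 234.

For any fixed open set, each client site goes to its cheapest open site; total = fixed + service.
{Norris, Orton, Upton}: Calder→Orton 8·8=64, Largo→Upton 8·14=112, Tring→Norris 2·16=32. Service 208; fixed 26; total 234.
{Elton, Norris, Orton, Upton}: service 208 + fixed 37 = 245
{Norris, Upton}: service 224 + fixed 22 = 246
{Orton}: service 354 + fixed 4 = 358
No other subset beats 234.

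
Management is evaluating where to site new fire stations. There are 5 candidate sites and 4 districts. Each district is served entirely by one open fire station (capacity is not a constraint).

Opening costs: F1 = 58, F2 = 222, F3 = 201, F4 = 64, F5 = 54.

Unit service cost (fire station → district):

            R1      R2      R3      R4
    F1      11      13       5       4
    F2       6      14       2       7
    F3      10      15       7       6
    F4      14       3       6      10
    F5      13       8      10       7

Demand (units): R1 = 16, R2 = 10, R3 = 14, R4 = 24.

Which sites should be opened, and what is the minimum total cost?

Open F1 and F4; minimum total cost 494.

For any fixed open set, each district goes to its cheapest open site; total = fixed + service.
{F1, F4}: R1→F1 11·16=176, R2→F4 3·10=30, R3→F1 5·14=70, R4→F1 4·24=96. Service 372; fixed 122; total 494.
{F1}: R1→F1 11·16=176, R2→F1 13·10=130, R3→F1 5·14=70, R4→F1 4·24=96. Service 472; fixed 58; total 530.
{F1, F5}: service 422 + fixed 112 = 534
{F1, F2, F3, F4, F5}: service 250 + fixed 599 = 849
No other subset beats 494.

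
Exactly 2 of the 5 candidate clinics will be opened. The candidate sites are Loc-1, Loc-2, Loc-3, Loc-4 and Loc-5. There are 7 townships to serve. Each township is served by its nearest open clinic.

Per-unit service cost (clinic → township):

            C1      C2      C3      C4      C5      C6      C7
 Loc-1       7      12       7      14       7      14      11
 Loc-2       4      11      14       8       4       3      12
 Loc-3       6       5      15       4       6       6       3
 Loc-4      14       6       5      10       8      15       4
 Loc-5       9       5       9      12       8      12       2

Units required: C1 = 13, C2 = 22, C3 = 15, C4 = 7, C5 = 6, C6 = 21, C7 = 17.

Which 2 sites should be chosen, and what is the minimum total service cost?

With exactly 2 open, each township uses its cheapest among the chosen.
{Loc-2, Loc-4}: C1→Loc-2 4·13=52, C2→Loc-4 6·22=132, C3→Loc-4 5·15=75, C4→Loc-2 8·7=56, C5→Loc-2 4·6=24, C6→Loc-2 3·21=63, C7→Loc-4 4·17=68. Service cost 470.
{Loc-2, Loc-5}: service cost 474
{Loc-3, Loc-4}: service cost 504
Among all 10 size-2 choices, {Loc-2, Loc-4} is lowest.

Choose Loc-2 and Loc-4; total service cost 470.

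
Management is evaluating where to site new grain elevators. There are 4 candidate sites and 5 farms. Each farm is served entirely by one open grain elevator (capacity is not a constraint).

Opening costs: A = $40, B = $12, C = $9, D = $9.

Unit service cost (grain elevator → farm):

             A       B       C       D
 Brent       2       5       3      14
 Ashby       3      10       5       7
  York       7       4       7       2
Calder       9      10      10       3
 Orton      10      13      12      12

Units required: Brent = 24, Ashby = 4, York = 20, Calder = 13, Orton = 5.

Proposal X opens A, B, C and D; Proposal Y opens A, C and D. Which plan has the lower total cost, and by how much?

Proposal Y is cheaper by 12.

Proposal X: {A, B, C, D}: Brent→A 2·24=48, Ashby→A 3·4=12, York→D 2·20=40, Calder→D 3·13=39, Orton→A 10·5=50. Service 189; fixed 70; total 259.
Proposal Y: {A, C, D}: Brent→A 2·24=48, Ashby→A 3·4=12, York→D 2·20=40, Calder→D 3·13=39, Orton→A 10·5=50. Service 189; fixed 58; total 247.
Difference: |259 − 247| = 12.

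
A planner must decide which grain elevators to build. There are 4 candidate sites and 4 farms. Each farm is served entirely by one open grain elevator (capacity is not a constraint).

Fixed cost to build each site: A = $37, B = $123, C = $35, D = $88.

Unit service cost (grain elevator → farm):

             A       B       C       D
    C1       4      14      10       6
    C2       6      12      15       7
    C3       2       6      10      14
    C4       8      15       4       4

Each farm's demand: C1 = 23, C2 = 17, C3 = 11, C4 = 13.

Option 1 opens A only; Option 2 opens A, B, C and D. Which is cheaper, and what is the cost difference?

Option 1 is cheaper by 194.

Option 1: {A}: C1→A 4·23=92, C2→A 6·17=102, C3→A 2·11=22, C4→A 8·13=104. Service 320; fixed 37; total 357.
Option 2: {A, B, C, D}: C1→A 4·23=92, C2→A 6·17=102, C3→A 2·11=22, C4→C 4·13=52. Service 268; fixed 283; total 551.
Difference: |357 − 551| = 194.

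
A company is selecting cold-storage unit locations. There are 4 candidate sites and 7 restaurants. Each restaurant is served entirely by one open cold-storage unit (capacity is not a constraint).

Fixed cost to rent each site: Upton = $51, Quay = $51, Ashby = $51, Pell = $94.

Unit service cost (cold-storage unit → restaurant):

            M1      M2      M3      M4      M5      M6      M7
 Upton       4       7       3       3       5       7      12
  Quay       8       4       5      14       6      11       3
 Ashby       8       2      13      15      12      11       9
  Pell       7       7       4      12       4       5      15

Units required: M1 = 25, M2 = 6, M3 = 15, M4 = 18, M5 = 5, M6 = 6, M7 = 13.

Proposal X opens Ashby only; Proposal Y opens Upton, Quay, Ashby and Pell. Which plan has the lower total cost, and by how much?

Proposal X: {Ashby}: M1→Ashby 8·25=200, M2→Ashby 2·6=12, M3→Ashby 13·15=195, M4→Ashby 15·18=270, M5→Ashby 12·5=60, M6→Ashby 11·6=66, M7→Ashby 9·13=117. Service 920; fixed 51; total 971.
Proposal Y: {Upton, Quay, Ashby, Pell}: M1→Upton 4·25=100, M2→Ashby 2·6=12, M3→Upton 3·15=45, M4→Upton 3·18=54, M5→Pell 4·5=20, M6→Pell 5·6=30, M7→Quay 3·13=39. Service 300; fixed 247; total 547.
Difference: |971 − 547| = 424.

Proposal Y is cheaper by 424.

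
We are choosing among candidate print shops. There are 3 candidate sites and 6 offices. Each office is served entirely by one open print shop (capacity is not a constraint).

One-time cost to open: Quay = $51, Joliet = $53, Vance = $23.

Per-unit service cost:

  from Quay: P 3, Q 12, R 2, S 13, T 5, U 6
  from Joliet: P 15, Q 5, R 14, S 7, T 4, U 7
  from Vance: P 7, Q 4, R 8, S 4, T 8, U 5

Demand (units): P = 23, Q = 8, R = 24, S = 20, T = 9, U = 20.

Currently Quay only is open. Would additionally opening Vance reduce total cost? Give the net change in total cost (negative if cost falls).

Yes — net change −241 (cost falls by 241).

Current service cost with {Quay}: 638.
Adding Vance: each office re-picks its cheapest; new service cost 374, saving 264.
Extra fixed cost: 23. Net change = 23 − 264 = -241.
(Totals: 689 → 448.)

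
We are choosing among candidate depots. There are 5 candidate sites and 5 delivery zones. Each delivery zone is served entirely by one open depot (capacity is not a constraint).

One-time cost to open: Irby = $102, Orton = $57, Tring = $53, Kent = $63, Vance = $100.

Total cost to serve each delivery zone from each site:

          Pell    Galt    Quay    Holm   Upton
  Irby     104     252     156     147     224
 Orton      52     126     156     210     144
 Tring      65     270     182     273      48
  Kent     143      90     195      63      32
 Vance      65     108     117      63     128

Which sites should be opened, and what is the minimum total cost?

Open Orton and Kent; minimum total cost 513.

For any fixed open set, each delivery zone goes to its cheapest open site; total = fixed + service.
{Orton, Kent}: Pell→Orton 52, Galt→Kent 90, Quay→Orton 156, Holm→Kent 63, Upton→Kent 32. Service 393; fixed 120; total 513.
{Kent, Vance}: service 367 + fixed 163 = 530
{Tring, Kent}: service 432 + fixed 116 = 548
{Irby, Orton, Tring, Kent, Vance}: Pell→Orton 52, Galt→Kent 90, Quay→Vance 117, Holm→Kent 63, Upton→Kent 32. Service 354; fixed 375; total 729.
No other subset beats 513.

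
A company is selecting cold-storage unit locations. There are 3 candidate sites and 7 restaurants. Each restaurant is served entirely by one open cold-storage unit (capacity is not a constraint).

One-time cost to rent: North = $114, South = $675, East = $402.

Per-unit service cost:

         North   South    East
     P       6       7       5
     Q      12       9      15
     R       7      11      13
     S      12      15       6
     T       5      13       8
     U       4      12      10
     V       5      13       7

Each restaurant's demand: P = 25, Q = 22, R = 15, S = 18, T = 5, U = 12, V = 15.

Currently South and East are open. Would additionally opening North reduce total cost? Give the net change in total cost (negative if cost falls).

Current service cost with {South, East}: 861.
Adding North: each restaurant re-picks its cheapest; new service cost 684, saving 177.
Extra fixed cost: 114. Net change = 114 − 177 = -63.
(Totals: 1938 → 1875.)

Yes — net change −63 (cost falls by 63).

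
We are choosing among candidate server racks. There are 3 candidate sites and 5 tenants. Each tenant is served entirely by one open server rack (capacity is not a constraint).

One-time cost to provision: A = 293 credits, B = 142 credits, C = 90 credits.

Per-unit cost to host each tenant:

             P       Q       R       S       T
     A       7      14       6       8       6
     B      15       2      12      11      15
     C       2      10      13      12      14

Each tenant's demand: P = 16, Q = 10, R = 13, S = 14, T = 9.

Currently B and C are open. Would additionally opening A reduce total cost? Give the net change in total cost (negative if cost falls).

No — net change +101 (cost rises by 101).

Current service cost with {B, C}: 488.
Adding A: each tenant re-picks its cheapest; new service cost 296, saving 192.
Extra fixed cost: 293. Net change = 293 − 192 = 101.
(Totals: 720 → 821.)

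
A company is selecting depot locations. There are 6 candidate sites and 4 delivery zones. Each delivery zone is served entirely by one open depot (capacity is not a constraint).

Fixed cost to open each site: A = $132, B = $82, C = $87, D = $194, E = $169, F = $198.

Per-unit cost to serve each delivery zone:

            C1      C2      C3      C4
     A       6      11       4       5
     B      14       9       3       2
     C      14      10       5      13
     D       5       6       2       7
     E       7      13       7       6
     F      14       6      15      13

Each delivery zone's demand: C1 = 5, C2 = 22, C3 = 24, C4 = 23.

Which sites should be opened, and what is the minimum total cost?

For any fixed open set, each delivery zone goes to its cheapest open site; total = fixed + service.
{B}: C1→B 14·5=70, C2→B 9·22=198, C3→B 3·24=72, C4→B 2·23=46. Service 386; fixed 82; total 468.
{B, D}: service 251 + fixed 276 = 527
{B, C}: service 386 + fixed 169 = 555
{A, B, C, D, E, F}: C1→D 5·5=25, C2→D 6·22=132, C3→D 2·24=48, C4→B 2·23=46. Service 251; fixed 862; total 1113.
No other subset beats 468.

Open B only; minimum total cost 468.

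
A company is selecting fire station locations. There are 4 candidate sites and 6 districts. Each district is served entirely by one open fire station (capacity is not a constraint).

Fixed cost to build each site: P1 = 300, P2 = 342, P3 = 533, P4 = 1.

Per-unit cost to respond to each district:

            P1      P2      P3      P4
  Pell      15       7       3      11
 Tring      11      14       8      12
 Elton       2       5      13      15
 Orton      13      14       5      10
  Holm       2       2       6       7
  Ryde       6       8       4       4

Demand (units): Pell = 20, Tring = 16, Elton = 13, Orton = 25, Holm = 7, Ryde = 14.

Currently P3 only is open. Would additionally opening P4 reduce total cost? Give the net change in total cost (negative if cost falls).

Current service cost with {P3}: 580.
Adding P4: each district re-picks its cheapest; new service cost 580, saving 0.
Extra fixed cost: 1. Net change = 1 − 0 = 1.
(Totals: 1113 → 1114.)

No — net change +1 (cost rises by 1).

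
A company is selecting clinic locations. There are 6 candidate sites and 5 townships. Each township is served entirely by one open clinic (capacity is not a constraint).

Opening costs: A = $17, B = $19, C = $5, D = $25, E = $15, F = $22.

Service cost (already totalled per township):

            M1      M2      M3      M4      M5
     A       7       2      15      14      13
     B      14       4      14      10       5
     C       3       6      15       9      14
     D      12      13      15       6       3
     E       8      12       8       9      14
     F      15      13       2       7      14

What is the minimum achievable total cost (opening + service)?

Minimum total cost: 52

For any fixed open set, each township goes to its cheapest open site; total = fixed + service.
{C}: M1→C 3, M2→C 6, M3→C 15, M4→C 9, M5→C 14. Service 47; fixed 5; total 52.
{B, C}: M1→C 3, M2→B 4, M3→B 14, M4→C 9, M5→B 5. Service 35; fixed 24; total 59.
{C, F}: M1→C 3, M2→C 6, M3→F 2, M4→F 7, M5→C 14. Service 32; fixed 27; total 59.
{A, B, C, D, E, F}: M1→C 3, M2→A 2, M3→F 2, M4→D 6, M5→D 3. Service 16; fixed 103; total 119.
No other subset beats 52.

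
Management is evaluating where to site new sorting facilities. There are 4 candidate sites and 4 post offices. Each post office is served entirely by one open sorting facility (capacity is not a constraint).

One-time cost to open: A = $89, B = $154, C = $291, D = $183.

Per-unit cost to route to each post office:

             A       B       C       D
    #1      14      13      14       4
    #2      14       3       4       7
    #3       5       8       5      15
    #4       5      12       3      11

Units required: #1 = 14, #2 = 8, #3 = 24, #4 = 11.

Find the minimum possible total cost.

Minimum total cost: 559

For any fixed open set, each post office goes to its cheapest open site; total = fixed + service.
{A, D}: #1→D 4·14=56, #2→D 7·8=56, #3→A 5·24=120, #4→A 5·11=55. Service 287; fixed 272; total 559.
{A}: #1→A 14·14=196, #2→A 14·8=112, #3→A 5·24=120, #4→A 5·11=55. Service 483; fixed 89; total 572.
{A, B}: #1→B 13·14=182, #2→B 3·8=24, #3→A 5·24=120, #4→A 5·11=55. Service 381; fixed 243; total 624.
{A, B, C, D}: service 233 + fixed 717 = 950
No other subset beats 559.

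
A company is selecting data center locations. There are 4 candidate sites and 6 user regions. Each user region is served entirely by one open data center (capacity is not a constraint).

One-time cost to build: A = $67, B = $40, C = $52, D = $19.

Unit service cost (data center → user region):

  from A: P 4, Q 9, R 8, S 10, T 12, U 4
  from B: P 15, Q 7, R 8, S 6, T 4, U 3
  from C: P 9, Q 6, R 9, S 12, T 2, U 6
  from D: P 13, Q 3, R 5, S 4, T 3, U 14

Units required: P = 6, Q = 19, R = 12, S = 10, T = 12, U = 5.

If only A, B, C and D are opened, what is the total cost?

Each user region is assigned to its cheapest site among the open ones.
{A, B, C, D}: P→A 4·6=24, Q→D 3·19=57, R→D 5·12=60, S→D 4·10=40, T→C 2·12=24, U→B 3·5=15. Service 220; fixed 178; total 398.

Total cost: 398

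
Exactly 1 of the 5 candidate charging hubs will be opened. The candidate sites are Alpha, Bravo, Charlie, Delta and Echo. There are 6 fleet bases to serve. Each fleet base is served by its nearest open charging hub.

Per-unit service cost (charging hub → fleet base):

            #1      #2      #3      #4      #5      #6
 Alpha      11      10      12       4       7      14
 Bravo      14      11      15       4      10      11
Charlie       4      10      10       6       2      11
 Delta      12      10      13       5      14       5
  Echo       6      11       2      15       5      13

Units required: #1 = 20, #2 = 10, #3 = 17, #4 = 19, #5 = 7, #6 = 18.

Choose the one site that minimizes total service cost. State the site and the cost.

With exactly 1 open, each fleet base uses its cheapest among the chosen.
{Charlie}: #1→Charlie 4·20=80, #2→Charlie 10·10=100, #3→Charlie 10·17=170, #4→Charlie 6·19=114, #5→Charlie 2·7=14, #6→Charlie 11·18=198. Service cost 676.
{Echo}: service cost 818
{Delta}: service cost 844
Among all 5 size-1 choices, {Charlie} is lowest.

Choose Charlie only; total service cost 676.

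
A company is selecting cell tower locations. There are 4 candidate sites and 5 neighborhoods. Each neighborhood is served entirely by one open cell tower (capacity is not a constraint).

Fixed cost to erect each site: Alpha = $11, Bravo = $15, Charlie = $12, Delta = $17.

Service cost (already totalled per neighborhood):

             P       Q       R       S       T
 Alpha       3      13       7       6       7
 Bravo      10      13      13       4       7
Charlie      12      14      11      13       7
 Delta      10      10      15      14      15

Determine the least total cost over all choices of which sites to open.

Minimum total cost: 47

For any fixed open set, each neighborhood goes to its cheapest open site; total = fixed + service.
{Alpha}: P→Alpha 3, Q→Alpha 13, R→Alpha 7, S→Alpha 6, T→Alpha 7. Service 36; fixed 11; total 47.
{Alpha, Charlie}: service 36 + fixed 23 = 59
{Alpha, Bravo}: service 34 + fixed 26 = 60
{Alpha, Bravo, Charlie, Delta}: service 31 + fixed 55 = 86
No other subset beats 47.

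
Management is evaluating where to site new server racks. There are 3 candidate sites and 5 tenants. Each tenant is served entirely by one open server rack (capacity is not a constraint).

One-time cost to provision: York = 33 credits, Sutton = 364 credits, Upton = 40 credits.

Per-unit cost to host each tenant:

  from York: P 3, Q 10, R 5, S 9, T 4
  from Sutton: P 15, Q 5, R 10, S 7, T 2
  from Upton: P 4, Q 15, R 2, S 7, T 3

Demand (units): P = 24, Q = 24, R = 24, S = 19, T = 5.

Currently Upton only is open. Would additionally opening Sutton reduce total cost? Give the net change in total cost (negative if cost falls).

No — net change +119 (cost rises by 119).

Current service cost with {Upton}: 652.
Adding Sutton: each tenant re-picks its cheapest; new service cost 407, saving 245.
Extra fixed cost: 364. Net change = 364 − 245 = 119.
(Totals: 692 → 811.)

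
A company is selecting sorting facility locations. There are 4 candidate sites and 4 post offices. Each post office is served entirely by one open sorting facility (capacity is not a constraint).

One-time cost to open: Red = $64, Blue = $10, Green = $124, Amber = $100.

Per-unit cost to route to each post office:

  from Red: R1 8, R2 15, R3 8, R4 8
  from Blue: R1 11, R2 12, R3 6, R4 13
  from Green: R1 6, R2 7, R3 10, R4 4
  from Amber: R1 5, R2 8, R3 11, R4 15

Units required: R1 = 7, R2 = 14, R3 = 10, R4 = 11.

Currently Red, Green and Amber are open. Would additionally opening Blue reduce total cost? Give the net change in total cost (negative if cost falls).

Yes — net change −10 (cost falls by 10).

Current service cost with {Red, Green, Amber}: 257.
Adding Blue: each post office re-picks its cheapest; new service cost 237, saving 20.
Extra fixed cost: 10. Net change = 10 − 20 = -10.
(Totals: 545 → 535.)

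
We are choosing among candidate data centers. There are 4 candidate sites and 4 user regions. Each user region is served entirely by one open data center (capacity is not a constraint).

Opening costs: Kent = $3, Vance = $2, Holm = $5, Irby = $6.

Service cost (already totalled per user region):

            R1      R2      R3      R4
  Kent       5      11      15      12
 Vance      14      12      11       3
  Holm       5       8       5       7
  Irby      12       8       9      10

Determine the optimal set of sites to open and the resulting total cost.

For any fixed open set, each user region goes to its cheapest open site; total = fixed + service.
{Vance, Holm}: R1→Holm 5, R2→Holm 8, R3→Holm 5, R4→Vance 3. Service 21; fixed 7; total 28.
{Holm}: service 25 + fixed 5 = 30
{Kent, Vance, Holm}: service 21 + fixed 10 = 31
{Kent, Vance, Holm, Irby}: service 21 + fixed 16 = 37
No other subset beats 28.

Open Vance and Holm; minimum total cost 28.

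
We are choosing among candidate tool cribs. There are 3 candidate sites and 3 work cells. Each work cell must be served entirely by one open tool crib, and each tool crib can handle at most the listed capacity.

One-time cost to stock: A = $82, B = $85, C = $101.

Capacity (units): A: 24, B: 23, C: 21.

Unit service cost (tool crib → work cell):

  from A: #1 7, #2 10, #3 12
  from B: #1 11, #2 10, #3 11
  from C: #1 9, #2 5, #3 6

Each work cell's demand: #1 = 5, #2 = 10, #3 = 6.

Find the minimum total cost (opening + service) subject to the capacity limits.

Open {C}: #1→C 9·5=45, #2→C 5·10=50, #3→C 6·6=36.
Loads: C carries 21/21. Service 131; fixed 101; total 232.
Next best feasible plan costs 289.

Minimum total cost: 232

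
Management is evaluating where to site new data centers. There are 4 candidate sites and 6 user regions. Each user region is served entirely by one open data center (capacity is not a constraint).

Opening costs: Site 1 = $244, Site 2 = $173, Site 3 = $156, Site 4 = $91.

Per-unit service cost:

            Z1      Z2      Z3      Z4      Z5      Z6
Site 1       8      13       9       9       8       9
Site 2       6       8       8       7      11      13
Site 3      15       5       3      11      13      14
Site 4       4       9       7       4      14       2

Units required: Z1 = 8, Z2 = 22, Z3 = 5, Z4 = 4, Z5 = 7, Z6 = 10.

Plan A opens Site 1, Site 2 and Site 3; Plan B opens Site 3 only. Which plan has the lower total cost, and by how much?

Plan A: {Site 1, Site 2, Site 3}: Z1→Site 2 6·8=48, Z2→Site 3 5·22=110, Z3→Site 3 3·5=15, Z4→Site 2 7·4=28, Z5→Site 1 8·7=56, Z6→Site 1 9·10=90. Service 347; fixed 573; total 920.
Plan B: {Site 3}: Z1→Site 3 15·8=120, Z2→Site 3 5·22=110, Z3→Site 3 3·5=15, Z4→Site 3 11·4=44, Z5→Site 3 13·7=91, Z6→Site 3 14·10=140. Service 520; fixed 156; total 676.
Difference: |920 − 676| = 244.

Plan B is cheaper by 244.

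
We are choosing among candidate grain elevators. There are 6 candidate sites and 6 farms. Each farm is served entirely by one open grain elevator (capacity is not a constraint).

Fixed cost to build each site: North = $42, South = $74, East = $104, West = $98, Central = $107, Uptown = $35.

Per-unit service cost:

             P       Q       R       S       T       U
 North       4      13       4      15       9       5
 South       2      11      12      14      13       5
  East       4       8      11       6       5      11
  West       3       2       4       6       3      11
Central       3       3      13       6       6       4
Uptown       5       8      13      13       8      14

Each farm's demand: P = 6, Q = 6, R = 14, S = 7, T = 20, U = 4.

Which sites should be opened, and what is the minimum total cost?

For any fixed open set, each farm goes to its cheapest open site; total = fixed + service.
{West}: P→West 3·6=18, Q→West 2·6=12, R→West 4·14=56, S→West 6·7=42, T→West 3·20=60, U→West 11·4=44. Service 232; fixed 98; total 330.
{North, West}: service 208 + fixed 140 = 348
{West, Uptown}: service 232 + fixed 133 = 365
{North, South, East, West, Central, Uptown}: service 198 + fixed 460 = 658
No other subset beats 330.

Open West only; minimum total cost 330.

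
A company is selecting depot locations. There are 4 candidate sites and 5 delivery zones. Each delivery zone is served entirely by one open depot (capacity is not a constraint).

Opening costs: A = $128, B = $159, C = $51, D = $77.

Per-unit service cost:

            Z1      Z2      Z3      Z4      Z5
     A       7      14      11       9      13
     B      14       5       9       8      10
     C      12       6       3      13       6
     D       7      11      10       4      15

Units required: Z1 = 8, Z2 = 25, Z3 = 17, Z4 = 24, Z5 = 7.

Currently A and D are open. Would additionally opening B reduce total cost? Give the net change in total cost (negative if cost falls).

Current service cost with {A, D}: 688.
Adding B: each delivery zone re-picks its cheapest; new service cost 500, saving 188.
Extra fixed cost: 159. Net change = 159 − 188 = -29.
(Totals: 893 → 864.)

Yes — net change −29 (cost falls by 29).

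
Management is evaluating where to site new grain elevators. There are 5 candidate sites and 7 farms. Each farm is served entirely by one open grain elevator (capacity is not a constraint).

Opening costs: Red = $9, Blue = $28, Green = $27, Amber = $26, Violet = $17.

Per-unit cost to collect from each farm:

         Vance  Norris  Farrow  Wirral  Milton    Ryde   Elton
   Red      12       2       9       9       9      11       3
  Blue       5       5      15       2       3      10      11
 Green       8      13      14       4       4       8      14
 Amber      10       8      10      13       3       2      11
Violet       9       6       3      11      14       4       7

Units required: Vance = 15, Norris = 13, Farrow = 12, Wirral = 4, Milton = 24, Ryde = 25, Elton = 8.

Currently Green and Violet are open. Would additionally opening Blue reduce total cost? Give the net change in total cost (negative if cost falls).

Yes — net change −62 (cost falls by 62).

Current service cost with {Green, Violet}: 502.
Adding Blue: each farm re-picks its cheapest; new service cost 412, saving 90.
Extra fixed cost: 28. Net change = 28 − 90 = -62.
(Totals: 546 → 484.)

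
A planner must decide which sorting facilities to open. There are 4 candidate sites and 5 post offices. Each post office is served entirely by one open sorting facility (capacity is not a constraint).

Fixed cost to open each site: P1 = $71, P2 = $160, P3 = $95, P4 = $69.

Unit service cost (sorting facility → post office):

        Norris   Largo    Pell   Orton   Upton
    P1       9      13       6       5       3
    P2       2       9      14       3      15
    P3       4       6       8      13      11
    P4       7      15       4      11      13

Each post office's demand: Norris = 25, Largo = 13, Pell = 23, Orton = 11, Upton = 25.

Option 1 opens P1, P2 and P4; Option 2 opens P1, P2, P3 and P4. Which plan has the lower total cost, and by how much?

Option 1: {P1, P2, P4}: Norris→P2 2·25=50, Largo→P2 9·13=117, Pell→P4 4·23=92, Orton→P2 3·11=33, Upton→P1 3·25=75. Service 367; fixed 300; total 667.
Option 2: {P1, P2, P3, P4}: Norris→P2 2·25=50, Largo→P3 6·13=78, Pell→P4 4·23=92, Orton→P2 3·11=33, Upton→P1 3·25=75. Service 328; fixed 395; total 723.
Difference: |667 − 723| = 56.

Option 1 is cheaper by 56.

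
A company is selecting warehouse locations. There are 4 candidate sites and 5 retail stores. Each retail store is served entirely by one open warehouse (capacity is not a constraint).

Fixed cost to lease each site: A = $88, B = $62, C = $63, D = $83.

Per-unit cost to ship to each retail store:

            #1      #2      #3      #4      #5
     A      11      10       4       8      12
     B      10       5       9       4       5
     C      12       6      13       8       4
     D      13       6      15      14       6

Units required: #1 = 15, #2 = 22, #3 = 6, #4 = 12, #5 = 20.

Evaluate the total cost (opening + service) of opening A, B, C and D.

Total cost: 708

Each retail store is assigned to its cheapest site among the open ones.
{A, B, C, D}: #1→B 10·15=150, #2→B 5·22=110, #3→A 4·6=24, #4→B 4·12=48, #5→C 4·20=80. Service 412; fixed 296; total 708.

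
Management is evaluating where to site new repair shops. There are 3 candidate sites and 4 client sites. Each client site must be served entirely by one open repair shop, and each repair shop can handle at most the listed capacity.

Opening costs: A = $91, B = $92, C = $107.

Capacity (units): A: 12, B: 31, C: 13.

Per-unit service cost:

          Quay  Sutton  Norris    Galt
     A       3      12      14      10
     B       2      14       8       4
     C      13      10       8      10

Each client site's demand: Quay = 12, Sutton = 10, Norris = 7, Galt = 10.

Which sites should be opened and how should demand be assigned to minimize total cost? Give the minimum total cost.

Minimum total cost: 419

Open {B, C}: Quay→B 2·12=24, Sutton→C 10·10=100, Norris→B 8·7=56, Galt→B 4·10=40.
Loads: B carries 29/31, C carries 10/13. Service 220; fixed 199; total 419.
Next best feasible plan costs 423.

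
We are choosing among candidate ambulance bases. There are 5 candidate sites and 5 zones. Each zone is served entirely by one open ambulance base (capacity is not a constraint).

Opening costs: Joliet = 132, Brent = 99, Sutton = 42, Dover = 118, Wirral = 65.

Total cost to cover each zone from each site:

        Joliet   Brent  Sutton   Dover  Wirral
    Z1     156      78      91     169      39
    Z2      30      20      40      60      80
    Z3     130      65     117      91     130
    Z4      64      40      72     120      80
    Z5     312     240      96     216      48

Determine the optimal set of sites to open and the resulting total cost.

Open Brent and Wirral; minimum total cost 376.

For any fixed open set, each zone goes to its cheapest open site; total = fixed + service.
{Brent, Wirral}: Z1→Wirral 39, Z2→Brent 20, Z3→Brent 65, Z4→Brent 40, Z5→Wirral 48. Service 212; fixed 164; total 376.
{Brent, Sutton, Wirral}: Z1→Wirral 39, Z2→Brent 20, Z3→Brent 65, Z4→Brent 40, Z5→Wirral 48. Service 212; fixed 206; total 418.
{Sutton, Wirral}: service 316 + fixed 107 = 423
{Joliet, Brent, Sutton, Dover, Wirral}: service 212 + fixed 456 = 668
No other subset beats 376.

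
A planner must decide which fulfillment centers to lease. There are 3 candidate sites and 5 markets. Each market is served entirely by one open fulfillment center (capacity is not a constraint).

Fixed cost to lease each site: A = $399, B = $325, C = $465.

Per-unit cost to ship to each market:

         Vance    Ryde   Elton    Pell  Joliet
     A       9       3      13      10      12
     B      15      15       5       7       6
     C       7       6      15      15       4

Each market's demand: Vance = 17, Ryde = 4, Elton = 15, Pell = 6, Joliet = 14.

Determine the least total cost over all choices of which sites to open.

For any fixed open set, each market goes to its cheapest open site; total = fixed + service.
{B}: Vance→B 15·17=255, Ryde→B 15·4=60, Elton→B 5·15=75, Pell→B 7·6=42, Joliet→B 6·14=84. Service 516; fixed 325; total 841.
{C}: Vance→C 7·17=119, Ryde→C 6·4=24, Elton→C 15·15=225, Pell→C 15·6=90, Joliet→C 4·14=56. Service 514; fixed 465; total 979.
{A}: Vance→A 9·17=153, Ryde→A 3·4=12, Elton→A 13·15=195, Pell→A 10·6=60, Joliet→A 12·14=168. Service 588; fixed 399; total 987.
{A, B, C}: Vance→C 7·17=119, Ryde→A 3·4=12, Elton→B 5·15=75, Pell→B 7·6=42, Joliet→C 4·14=56. Service 304; fixed 1189; total 1493.
No other subset beats 841.

Minimum total cost: 841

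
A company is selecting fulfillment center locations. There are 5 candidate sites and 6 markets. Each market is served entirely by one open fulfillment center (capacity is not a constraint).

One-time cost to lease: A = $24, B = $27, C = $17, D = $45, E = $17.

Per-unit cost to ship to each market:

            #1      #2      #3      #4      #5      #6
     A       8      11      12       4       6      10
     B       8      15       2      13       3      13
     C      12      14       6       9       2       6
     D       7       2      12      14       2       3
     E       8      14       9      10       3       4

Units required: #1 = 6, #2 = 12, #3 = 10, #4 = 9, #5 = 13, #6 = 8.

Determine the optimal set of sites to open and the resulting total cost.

Open A, B and D; minimum total cost 268.

For any fixed open set, each market goes to its cheapest open site; total = fixed + service.
{A, B, D}: #1→D 7·6=42, #2→D 2·12=24, #3→B 2·10=20, #4→A 4·9=36, #5→D 2·13=26, #6→D 3·8=24. Service 172; fixed 96; total 268.
{A, B, C, D}: service 172 + fixed 113 = 285
{A, B, D, E}: #1→D 7·6=42, #2→D 2·12=24, #3→B 2·10=20, #4→A 4·9=36, #5→D 2·13=26, #6→D 3·8=24. Service 172; fixed 113; total 285.
{A, B, C, D, E}: #1→D 7·6=42, #2→D 2·12=24, #3→B 2·10=20, #4→A 4·9=36, #5→C 2·13=26, #6→D 3·8=24. Service 172; fixed 130; total 302.
No other subset beats 268.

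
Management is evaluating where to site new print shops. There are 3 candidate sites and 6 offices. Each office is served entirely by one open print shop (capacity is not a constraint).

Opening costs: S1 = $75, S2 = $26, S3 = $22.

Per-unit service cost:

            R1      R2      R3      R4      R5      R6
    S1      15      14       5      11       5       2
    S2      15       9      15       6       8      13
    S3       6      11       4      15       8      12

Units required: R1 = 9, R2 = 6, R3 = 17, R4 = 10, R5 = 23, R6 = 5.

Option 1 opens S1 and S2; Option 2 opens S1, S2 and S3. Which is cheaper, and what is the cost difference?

Option 1: {S1, S2}: R1→S1 15·9=135, R2→S2 9·6=54, R3→S1 5·17=85, R4→S2 6·10=60, R5→S1 5·23=115, R6→S1 2·5=10. Service 459; fixed 101; total 560.
Option 2: {S1, S2, S3}: R1→S3 6·9=54, R2→S2 9·6=54, R3→S3 4·17=68, R4→S2 6·10=60, R5→S1 5·23=115, R6→S1 2·5=10. Service 361; fixed 123; total 484.
Difference: |560 − 484| = 76.

Option 2 is cheaper by 76.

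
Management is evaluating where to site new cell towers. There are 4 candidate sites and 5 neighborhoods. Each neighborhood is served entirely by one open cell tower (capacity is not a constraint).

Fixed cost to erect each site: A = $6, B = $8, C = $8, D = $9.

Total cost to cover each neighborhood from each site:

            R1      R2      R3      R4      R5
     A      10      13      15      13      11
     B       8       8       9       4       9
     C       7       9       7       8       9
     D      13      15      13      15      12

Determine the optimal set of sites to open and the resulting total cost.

Open B only; minimum total cost 46.

For any fixed open set, each neighborhood goes to its cheapest open site; total = fixed + service.
{B}: R1→B 8, R2→B 8, R3→B 9, R4→B 4, R5→B 9. Service 38; fixed 8; total 46.
{C}: R1→C 7, R2→C 9, R3→C 7, R4→C 8, R5→C 9. Service 40; fixed 8; total 48.
{B, C}: service 35 + fixed 16 = 51
{A, B, C, D}: service 35 + fixed 31 = 66
(All 15 nonempty subsets were checked; B only is lowest.)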